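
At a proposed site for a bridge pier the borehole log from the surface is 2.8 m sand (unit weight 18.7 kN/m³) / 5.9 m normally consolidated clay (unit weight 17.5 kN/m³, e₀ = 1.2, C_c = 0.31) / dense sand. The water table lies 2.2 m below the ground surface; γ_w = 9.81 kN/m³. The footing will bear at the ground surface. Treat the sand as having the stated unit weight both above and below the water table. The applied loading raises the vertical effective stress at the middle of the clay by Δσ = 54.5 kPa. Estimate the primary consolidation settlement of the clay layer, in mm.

Mid-depth of clay below the ground surface: z = 2.8 + 5.9/2 = 5.75 m.
Total vertical stress at mid-clay: σ_v = 18.7×2.8 + 17.5×2.95 = 103.98 kPa.
Pore pressure: u = 9.81×(5.75 − 2.2) = 34.825 kPa.
Initial effective stress: σ'_0 = σ_v − u = 103.98 − 34.825 = 69.155 kPa.
Final effective stress: σ'_f = σ'_0 + Δσ = 69.155 + 54.5 = 123.66 kPa.
Normally consolidated clay, so the full stress increment lies on the virgin compression line:
S_c = C_c·H/(1+e₀)·log₁₀(σ'_f/σ'_0) = 0.31×5.9/(1+1.2)×log₁₀(123.66/69.155)
    = 0.83136 × 0.25241 = 0.2098 m

S_c ≈ 210 mm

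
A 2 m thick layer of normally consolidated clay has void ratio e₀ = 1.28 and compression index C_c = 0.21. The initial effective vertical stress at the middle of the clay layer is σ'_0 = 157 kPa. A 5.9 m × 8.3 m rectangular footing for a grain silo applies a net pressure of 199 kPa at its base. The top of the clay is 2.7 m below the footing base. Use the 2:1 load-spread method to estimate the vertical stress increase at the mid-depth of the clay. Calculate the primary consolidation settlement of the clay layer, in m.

Mid-depth of clay below the footing base: z = 2.7 + 2/2 = 3.7 m.
Stress increase at mid-clay by the 2:1 spreading method:
Δσ = qBL/((B+z)(L+z)) = 199×5.9×8.3/((5.9+3.7)(8.3+3.7)) = 84.592 kPa
Final effective stress: σ'_f = σ'_0 + Δσ = 157 + 84.592 = 241.59 kPa.
Normally consolidated clay, so the full stress increment lies on the virgin compression line:
S_c = C_c·H/(1+e₀)·log₁₀(σ'_f/σ'_0) = 0.21×2/(1+1.28)×log₁₀(241.59/157)
    = 0.18421 × 0.18718 = 0.03448 m

S_c ≈ 0.0345 m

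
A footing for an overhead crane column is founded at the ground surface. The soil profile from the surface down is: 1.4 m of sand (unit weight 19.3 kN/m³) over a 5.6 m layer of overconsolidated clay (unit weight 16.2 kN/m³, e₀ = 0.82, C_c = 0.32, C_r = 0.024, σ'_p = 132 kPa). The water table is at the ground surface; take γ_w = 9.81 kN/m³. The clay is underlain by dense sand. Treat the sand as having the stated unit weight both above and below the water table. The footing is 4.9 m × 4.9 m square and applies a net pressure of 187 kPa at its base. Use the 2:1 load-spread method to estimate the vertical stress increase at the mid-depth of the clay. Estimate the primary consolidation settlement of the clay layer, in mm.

S_c ≈ 32.3 mm

Mid-depth of clay below the ground surface: z = 1.4 + 5.6/2 = 4.2 m.
Total vertical stress at mid-clay: σ_v = 19.3×1.4 + 16.2×2.8 = 72.38 kPa.
Pore pressure: u = 9.81×(4.2 − 0) = 41.202 kPa.
Initial effective stress: σ'_0 = σ_v − u = 72.38 − 41.202 = 31.178 kPa.
Stress increase at mid-clay by the 2:1 spreading method:
Δσ = qBL/((B+z)(L+z)) = 187×4.9×4.9/((4.9+4.2)(4.9+4.2)) = 54.219 kPa
Final effective stress: σ'_f = 31.178 + 54.219 = 85.397 kPa.
σ'_f = 85.397 ≤ σ'_p = 132 kPa, so the clay remains overconsolidated and only the recompression index applies:
S_c = C_r·H/(1+e₀)·log₁₀(σ'_f/σ'_0) = 0.024×5.6/1.82×log₁₀(85.397/31.178)
    = 0.073846 × 0.43759 = 0.03231 m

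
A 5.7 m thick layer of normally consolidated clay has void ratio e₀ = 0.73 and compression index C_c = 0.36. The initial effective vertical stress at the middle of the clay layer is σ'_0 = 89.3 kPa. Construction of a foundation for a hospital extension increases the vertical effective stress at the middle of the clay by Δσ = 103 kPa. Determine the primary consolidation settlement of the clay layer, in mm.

S_c ≈ 395 mm

Final effective stress: σ'_f = σ'_0 + Δσ = 89.3 + 103 = 192.3 kPa.
Normally consolidated clay, so the full stress increment lies on the virgin compression line:
S_c = C_c·H/(1+e₀)·log₁₀(σ'_f/σ'_0) = 0.36×5.7/(1+0.73)×log₁₀(192.3/89.3)
    = 1.1861 × 0.33313 = 0.3951 m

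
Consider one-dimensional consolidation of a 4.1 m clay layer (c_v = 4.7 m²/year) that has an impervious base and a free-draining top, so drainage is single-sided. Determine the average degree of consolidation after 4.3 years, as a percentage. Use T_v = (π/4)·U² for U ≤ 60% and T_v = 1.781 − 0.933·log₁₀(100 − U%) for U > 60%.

U ≈ 95.8 %

Drainage path length: H_d = H = 4.1 m (single drainage).
T_v = c_v·t/H_d² = 4.7×4.3/4.1² = 1.2023.
T_v = 1.2023 corresponds to the U > 60% branch:
U = 1 − 10^((1.781 − T_v)/0.933)/100 = 0.9583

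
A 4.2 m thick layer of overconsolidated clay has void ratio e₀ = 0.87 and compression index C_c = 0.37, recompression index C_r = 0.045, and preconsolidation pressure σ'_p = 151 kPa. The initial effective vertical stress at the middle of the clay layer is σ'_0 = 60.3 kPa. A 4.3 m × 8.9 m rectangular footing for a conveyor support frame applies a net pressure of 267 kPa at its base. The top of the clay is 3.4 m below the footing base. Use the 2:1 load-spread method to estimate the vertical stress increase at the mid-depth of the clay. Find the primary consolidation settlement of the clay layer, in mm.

Mid-depth of clay below the footing base: z = 3.4 + 4.2/2 = 5.5 m.
Stress increase at mid-clay by the 2:1 spreading method:
Δσ = qBL/((B+z)(L+z)) = 267×4.3×8.9/((4.3+5.5)(8.9+5.5)) = 72.407 kPa
Final effective stress: σ'_f = 60.3 + 72.407 = 132.71 kPa.
σ'_f = 132.71 ≤ σ'_p = 151 kPa, so the clay remains overconsolidated and only the recompression index applies:
S_c = C_r·H/(1+e₀)·log₁₀(σ'_f/σ'_0) = 0.045×4.2/1.87×log₁₀(132.71/60.3)
    = 0.10107 × 0.34259 = 0.03463 m

S_c ≈ 34.6 mm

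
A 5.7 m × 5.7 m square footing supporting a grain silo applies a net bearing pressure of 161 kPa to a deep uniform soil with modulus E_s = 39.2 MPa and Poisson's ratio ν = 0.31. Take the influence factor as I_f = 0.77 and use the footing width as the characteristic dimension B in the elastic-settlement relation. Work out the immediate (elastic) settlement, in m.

Immediate (elastic) settlement: S_e = q·B·(1−ν²)/E_s · I_f.
E_s = 39.2 MPa = 39200 kPa.
S_e = 161 × 5.7 × (1 − 0.31²) / 39200 × 0.77
    = 161 × 5.7 × 0.9039 / 39200 × 0.77
    = 0.01629 m

S_e ≈ 0.0163 m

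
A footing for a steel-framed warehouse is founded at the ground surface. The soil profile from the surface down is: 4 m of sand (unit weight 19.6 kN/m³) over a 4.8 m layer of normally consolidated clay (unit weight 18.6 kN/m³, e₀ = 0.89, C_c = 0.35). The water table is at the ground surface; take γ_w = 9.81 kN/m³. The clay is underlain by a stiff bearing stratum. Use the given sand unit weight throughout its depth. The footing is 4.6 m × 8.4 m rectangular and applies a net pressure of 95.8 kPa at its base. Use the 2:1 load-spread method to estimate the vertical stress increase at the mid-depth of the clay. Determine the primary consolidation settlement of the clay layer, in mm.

S_c ≈ 124 mm

Mid-depth of clay below the ground surface: z = 4 + 4.8/2 = 6.4 m.
Total vertical stress at mid-clay: σ_v = 19.6×4 + 18.6×2.4 = 123.04 kPa.
Pore pressure: u = 9.81×(6.4 − 0) = 62.784 kPa.
Initial effective stress: σ'_0 = σ_v − u = 123.04 − 62.784 = 60.256 kPa.
Stress increase at mid-clay by the 2:1 spreading method:
Δσ = qBL/((B+z)(L+z)) = 95.8×4.6×8.4/((4.6+6.4)(8.4+6.4)) = 22.738 kPa
Final effective stress: σ'_f = σ'_0 + Δσ = 60.256 + 22.738 = 82.994 kPa.
Normally consolidated clay, so the full stress increment lies on the virgin compression line:
S_c = C_c·H/(1+e₀)·log₁₀(σ'_f/σ'_0) = 0.35×4.8/(1+0.89)×log₁₀(82.994/60.256)
    = 0.88889 × 0.13905 = 0.1236 m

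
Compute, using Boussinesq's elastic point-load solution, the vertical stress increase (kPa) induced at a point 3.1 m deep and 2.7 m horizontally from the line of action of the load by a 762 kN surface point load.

Δσ_z ≈ 9.23 kPa

Boussinesq vertical stress below a point load on an elastic half-space:
Δσ_z = 3P/(2πz²) · [1 + (r/z)²]^(−5/2)
r/z = 2.7/3.1 = 0.87097; [1+(r/z)²]^(−5/2) = 0.24383.
Δσ_z = 3×762/(2π×3.1²) × 0.24383 = 37.859 × 0.24383 = 9.231 kPa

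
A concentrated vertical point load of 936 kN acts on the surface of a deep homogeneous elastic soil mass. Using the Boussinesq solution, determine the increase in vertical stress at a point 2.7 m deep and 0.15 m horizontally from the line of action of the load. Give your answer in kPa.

Boussinesq vertical stress below a point load on an elastic half-space:
Δσ_z = 3P/(2πz²) · [1 + (r/z)²]^(−5/2)
r/z = 0.15/2.7 = 0.055556; [1+(r/z)²]^(−5/2) = 0.99233.
Δσ_z = 3×936/(2π×2.7²) × 0.99233 = 61.304 × 0.99233 = 60.83 kPa

Δσ_z ≈ 60.8 kPa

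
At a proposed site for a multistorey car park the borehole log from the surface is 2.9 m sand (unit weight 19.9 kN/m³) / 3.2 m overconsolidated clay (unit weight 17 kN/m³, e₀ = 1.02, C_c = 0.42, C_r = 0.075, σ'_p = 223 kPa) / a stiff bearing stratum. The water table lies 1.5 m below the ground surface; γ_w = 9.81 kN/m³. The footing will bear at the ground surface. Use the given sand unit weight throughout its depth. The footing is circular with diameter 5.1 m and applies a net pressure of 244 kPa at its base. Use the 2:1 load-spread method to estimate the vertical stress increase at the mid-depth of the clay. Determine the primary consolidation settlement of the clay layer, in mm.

Mid-depth of clay below the ground surface: z = 2.9 + 3.2/2 = 4.5 m.
Total vertical stress at mid-clay: σ_v = 19.9×2.9 + 17×1.6 = 84.91 kPa.
Pore pressure: u = 9.81×(4.5 − 1.5) = 29.43 kPa.
Initial effective stress: σ'_0 = σ_v − u = 84.91 − 29.43 = 55.48 kPa.
Stress increase at mid-clay by the 2:1 spreading method:
Δσ ≈ qD²/(D+z)² = 244×5.1²/(5.1+4.5)² = 68.863 kPa
Final effective stress: σ'_f = 55.48 + 68.863 = 124.34 kPa.
σ'_f = 124.34 ≤ σ'_p = 223 kPa, so the clay remains overconsolidated and only the recompression index applies:
S_c = C_r·H/(1+e₀)·log₁₀(σ'_f/σ'_0) = 0.075×3.2/2.02×log₁₀(124.34/55.48)
    = 0.11882 × 0.35047 = 0.04164 m

S_c ≈ 41.6 mm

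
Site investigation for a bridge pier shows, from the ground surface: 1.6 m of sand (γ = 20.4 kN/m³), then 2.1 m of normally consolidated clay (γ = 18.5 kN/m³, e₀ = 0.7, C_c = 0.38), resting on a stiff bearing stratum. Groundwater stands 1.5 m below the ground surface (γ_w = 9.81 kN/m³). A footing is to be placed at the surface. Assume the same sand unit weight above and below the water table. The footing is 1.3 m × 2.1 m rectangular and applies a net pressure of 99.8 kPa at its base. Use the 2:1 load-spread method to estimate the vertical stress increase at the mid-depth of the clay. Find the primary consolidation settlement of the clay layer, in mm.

Mid-depth of clay below the ground surface: z = 1.6 + 2.1/2 = 2.65 m.
Total vertical stress at mid-clay: σ_v = 20.4×1.6 + 18.5×1.05 = 52.065 kPa.
Pore pressure: u = 9.81×(2.65 − 1.5) = 11.281 kPa.
Initial effective stress: σ'_0 = σ_v − u = 52.065 − 11.281 = 40.784 kPa.
Stress increase at mid-clay by the 2:1 spreading method:
Δσ = qBL/((B+z)(L+z)) = 99.8×1.3×2.1/((1.3+2.65)(2.1+2.65)) = 14.521 kPa
Final effective stress: σ'_f = σ'_0 + Δσ = 40.784 + 14.521 = 55.305 kPa.
Normally consolidated clay, so the full stress increment lies on the virgin compression line:
S_c = C_c·H/(1+e₀)·log₁₀(σ'_f/σ'_0) = 0.38×2.1/(1+0.7)×log₁₀(55.305/40.784)
    = 0.46941 × 0.13227 = 0.06209 m

S_c ≈ 62.1 mm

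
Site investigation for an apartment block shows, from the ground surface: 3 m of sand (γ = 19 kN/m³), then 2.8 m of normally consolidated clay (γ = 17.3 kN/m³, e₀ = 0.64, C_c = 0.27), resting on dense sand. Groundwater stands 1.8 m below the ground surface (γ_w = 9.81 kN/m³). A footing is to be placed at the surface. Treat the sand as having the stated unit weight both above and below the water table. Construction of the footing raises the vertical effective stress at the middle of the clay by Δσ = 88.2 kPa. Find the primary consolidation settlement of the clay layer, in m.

Mid-depth of clay below the ground surface: z = 3 + 2.8/2 = 4.4 m.
Total vertical stress at mid-clay: σ_v = 19×3 + 17.3×1.4 = 81.22 kPa.
Pore pressure: u = 9.81×(4.4 − 1.8) = 25.506 kPa.
Initial effective stress: σ'_0 = σ_v − u = 81.22 − 25.506 = 55.714 kPa.
Final effective stress: σ'_f = σ'_0 + Δσ = 55.714 + 88.2 = 143.91 kPa.
Normally consolidated clay, so the full stress increment lies on the virgin compression line:
S_c = C_c·H/(1+e₀)·log₁₀(σ'_f/σ'_0) = 0.27×2.8/(1+0.64)×log₁₀(143.91/55.714)
    = 0.46098 × 0.41213 = 0.19 m

S_c ≈ 0.19 m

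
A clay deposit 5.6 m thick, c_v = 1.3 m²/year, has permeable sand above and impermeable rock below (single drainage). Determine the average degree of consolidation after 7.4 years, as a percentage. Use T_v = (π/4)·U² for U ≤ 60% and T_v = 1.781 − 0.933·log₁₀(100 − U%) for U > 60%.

Drainage path length: H_d = H = 5.6 m (single drainage).
T_v = c_v·t/H_d² = 1.3×7.4/5.6² = 0.30676.
T_v = 0.30676 corresponds to the U > 60% branch:
U = 1 − 10^((1.781 − T_v)/0.933)/100 = 0.6197

U ≈ 62 %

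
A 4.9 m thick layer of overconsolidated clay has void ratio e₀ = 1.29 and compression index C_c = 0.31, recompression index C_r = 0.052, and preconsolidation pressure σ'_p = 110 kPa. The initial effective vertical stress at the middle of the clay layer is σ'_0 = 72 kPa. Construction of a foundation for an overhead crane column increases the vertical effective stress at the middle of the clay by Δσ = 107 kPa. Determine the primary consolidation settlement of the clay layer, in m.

S_c ≈ 0.161 m

Final effective stress: σ'_f = 72 + 107 = 179 kPa.
σ'_f = 179 > σ'_p = 110 kPa, so the stress path crosses the preconsolidation pressure — recompression up to σ'_p, then virgin compression beyond:
S_c = H/(1+e₀)·[C_r·log₁₀(σ'_p/σ'_0) + C_c·log₁₀(σ'_f/σ'_p)]
    = 4.9/2.29 × [0.052×log₁₀(110/72) + 0.31×log₁₀(179/110)]
    = 2.1397 × [0.0095711 + 0.065553] = 0.1607 m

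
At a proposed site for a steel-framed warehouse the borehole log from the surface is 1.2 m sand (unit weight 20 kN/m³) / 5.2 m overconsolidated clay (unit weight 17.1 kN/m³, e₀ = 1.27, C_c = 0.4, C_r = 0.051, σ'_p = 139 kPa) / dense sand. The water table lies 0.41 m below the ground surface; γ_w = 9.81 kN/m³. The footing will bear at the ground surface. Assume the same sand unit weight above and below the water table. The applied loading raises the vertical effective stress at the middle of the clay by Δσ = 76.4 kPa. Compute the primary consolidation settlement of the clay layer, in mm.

Mid-depth of clay below the ground surface: z = 1.2 + 5.2/2 = 3.8 m.
Total vertical stress at mid-clay: σ_v = 20×1.2 + 17.1×2.6 = 68.46 kPa.
Pore pressure: u = 9.81×(3.8 − 0.41) = 33.256 kPa.
Initial effective stress: σ'_0 = σ_v − u = 68.46 − 33.256 = 35.204 kPa.
Final effective stress: σ'_f = 35.204 + 76.4 = 111.6 kPa.
σ'_f = 111.6 ≤ σ'_p = 139 kPa, so the clay remains overconsolidated and only the recompression index applies:
S_c = C_r·H/(1+e₀)·log₁₀(σ'_f/σ'_0) = 0.051×5.2/2.27×log₁₀(111.6/35.204)
    = 0.11683 × 0.50107 = 0.05854 m

S_c ≈ 58.5 mm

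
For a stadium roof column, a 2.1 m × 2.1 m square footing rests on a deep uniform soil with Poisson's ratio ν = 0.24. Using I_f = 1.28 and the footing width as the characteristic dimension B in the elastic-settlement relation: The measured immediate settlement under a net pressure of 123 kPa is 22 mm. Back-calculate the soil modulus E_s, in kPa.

E_s ≈ 14200 kPa

S_e = q·B·(1−ν²)/E_s · I_f  ⇒  E_s = q·B·(1−ν²)·I_f / S_e.
E_s = 123 × 2.1 × 0.9424 × 1.28 / 0.022 = 14160 kPa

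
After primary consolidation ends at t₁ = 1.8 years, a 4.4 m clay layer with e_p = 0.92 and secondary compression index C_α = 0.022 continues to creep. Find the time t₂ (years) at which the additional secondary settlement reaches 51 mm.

t₂ ≈ 18.5 years

S_s = C_α·H/(1+e_p)·log₁₀(t₂/t₁) ⇒ log₁₀(t₂/t₁) = S_s·(1+e_p)/(C_α·H).
log₁₀(t₂/t₁) = 0.051 × (1+0.92) / (0.022×4.4) = 1.012
t₂ = t₁ × 10^1.012 = 1.8 × 10.27 = 18.49 years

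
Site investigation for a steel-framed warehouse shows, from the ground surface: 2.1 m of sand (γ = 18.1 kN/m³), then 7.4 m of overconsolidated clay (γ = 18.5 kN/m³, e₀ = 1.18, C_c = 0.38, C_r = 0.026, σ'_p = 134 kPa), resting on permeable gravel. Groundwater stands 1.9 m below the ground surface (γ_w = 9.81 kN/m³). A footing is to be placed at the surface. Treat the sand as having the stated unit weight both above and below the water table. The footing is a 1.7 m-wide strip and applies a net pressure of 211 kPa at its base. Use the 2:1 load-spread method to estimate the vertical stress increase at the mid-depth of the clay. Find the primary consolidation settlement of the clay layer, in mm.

S_c ≈ 20.4 mm

Mid-depth of clay below the ground surface: z = 2.1 + 7.4/2 = 5.8 m.
Total vertical stress at mid-clay: σ_v = 18.1×2.1 + 18.5×3.7 = 106.46 kPa.
Pore pressure: u = 9.81×(5.8 − 1.9) = 38.259 kPa.
Initial effective stress: σ'_0 = σ_v − u = 106.46 − 38.259 = 68.201 kPa.
Stress increase at mid-clay by the 2:1 spreading method:
Δσ = qB/(B+z) = 211×1.7/(1.7+5.8) = 47.827 kPa
Final effective stress: σ'_f = 68.201 + 47.827 = 116.03 kPa.
σ'_f = 116.03 ≤ σ'_p = 134 kPa, so the clay remains overconsolidated and only the recompression index applies:
S_c = C_r·H/(1+e₀)·log₁₀(σ'_f/σ'_0) = 0.026×7.4/2.18×log₁₀(116.03/68.201)
    = 0.088257 × 0.23078 = 0.02037 m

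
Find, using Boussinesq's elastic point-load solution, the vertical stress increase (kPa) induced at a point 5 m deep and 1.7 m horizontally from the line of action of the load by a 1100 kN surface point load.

Boussinesq vertical stress below a point load on an elastic half-space:
Δσ_z = 3P/(2πz²) · [1 + (r/z)²]^(−5/2)
r/z = 1.7/5 = 0.34; [1+(r/z)²]^(−5/2) = 0.76073.
Δσ_z = 3×1100/(2π×5²) × 0.76073 = 21.008 × 0.76073 = 15.98 kPa

Δσ_z ≈ 16 kPa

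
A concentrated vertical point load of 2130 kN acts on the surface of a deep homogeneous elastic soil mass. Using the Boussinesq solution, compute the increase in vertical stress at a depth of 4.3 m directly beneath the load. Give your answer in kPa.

Δσ_z ≈ 55 kPa

Boussinesq vertical stress below a point load on an elastic half-space:
Δσ_z = 3P/(2πz²) · [1 + (r/z)²]^(−5/2)
r/z = 0/4.3 = 0; [1+(r/z)²]^(−5/2) = 1.
Δσ_z = 3×2130/(2π×4.3²) × 1 = 55.003 × 1 = 55 kPa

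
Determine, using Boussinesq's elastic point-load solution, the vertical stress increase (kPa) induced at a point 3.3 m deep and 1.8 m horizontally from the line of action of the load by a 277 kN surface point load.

Boussinesq vertical stress below a point load on an elastic half-space:
Δσ_z = 3P/(2πz²) · [1 + (r/z)²]^(−5/2)
r/z = 1.8/3.3 = 0.54545; [1+(r/z)²]^(−5/2) = 0.52145.
Δσ_z = 3×277/(2π×3.3²) × 0.52145 = 12.145 × 0.52145 = 6.333 kPa

Δσ_z ≈ 6.33 kPa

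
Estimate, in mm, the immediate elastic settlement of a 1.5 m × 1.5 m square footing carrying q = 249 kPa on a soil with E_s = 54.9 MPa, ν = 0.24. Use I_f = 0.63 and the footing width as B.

S_e ≈ 4.04 mm

Immediate (elastic) settlement: S_e = q·B·(1−ν²)/E_s · I_f.
E_s = 54.9 MPa = 54900 kPa.
S_e = 249 × 1.5 × (1 − 0.24²) / 54900 × 0.63
    = 249 × 1.5 × 0.9424 / 54900 × 0.63
    = 0.004039 m = 4.039 mm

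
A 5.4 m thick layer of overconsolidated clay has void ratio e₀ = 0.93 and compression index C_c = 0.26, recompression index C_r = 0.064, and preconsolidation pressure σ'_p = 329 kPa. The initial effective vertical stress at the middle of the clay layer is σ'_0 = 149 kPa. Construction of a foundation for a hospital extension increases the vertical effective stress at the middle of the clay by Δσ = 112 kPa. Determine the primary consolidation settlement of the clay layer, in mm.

S_c ≈ 43.6 mm

Final effective stress: σ'_f = 149 + 112 = 261 kPa.
σ'_f = 261 ≤ σ'_p = 329 kPa, so the clay remains overconsolidated and only the recompression index applies:
S_c = C_r·H/(1+e₀)·log₁₀(σ'_f/σ'_0) = 0.064×5.4/1.93×log₁₀(261/149)
    = 0.17907 × 0.24345 = 0.04359 m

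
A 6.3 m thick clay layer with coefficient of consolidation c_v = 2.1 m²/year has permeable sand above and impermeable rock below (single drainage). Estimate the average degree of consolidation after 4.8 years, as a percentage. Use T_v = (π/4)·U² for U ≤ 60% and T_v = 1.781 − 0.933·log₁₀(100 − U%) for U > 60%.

Drainage path length: H_d = H = 6.3 m (single drainage).
T_v = c_v·t/H_d² = 2.1×4.8/6.3² = 0.25397.
T_v = 0.25397 corresponds to the U ≤ 60% branch:
U = √(4T_v/π) = 0.5687

U ≈ 56.9 %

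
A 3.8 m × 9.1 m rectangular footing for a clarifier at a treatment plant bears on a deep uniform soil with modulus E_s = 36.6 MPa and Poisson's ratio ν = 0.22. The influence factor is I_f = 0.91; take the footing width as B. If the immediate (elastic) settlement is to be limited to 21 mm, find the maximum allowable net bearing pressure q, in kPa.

E_s = 36.6 MPa = 36600 kPa.
S_e = q·B·(1−ν²)/E_s · I_f  ⇒  q = S_e·E_s / (B·(1−ν²)·I_f).
q = 0.021 × 36600 / (3.8 × 0.9516 × 0.91) = 233.6 kPa

q ≈ 234 kPa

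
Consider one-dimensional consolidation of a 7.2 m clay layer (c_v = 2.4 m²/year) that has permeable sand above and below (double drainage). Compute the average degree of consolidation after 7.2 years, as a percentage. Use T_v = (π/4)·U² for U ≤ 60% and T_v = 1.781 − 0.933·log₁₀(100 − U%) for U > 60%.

U ≈ 97 %

Drainage path length: H_d = H/2 = 3.6 m (double drainage).
T_v = c_v·t/H_d² = 2.4×7.2/3.6² = 1.3333.
T_v = 1.3333 corresponds to the U > 60% branch:
U = 1 − 10^((1.781 − T_v)/0.933)/100 = 0.9698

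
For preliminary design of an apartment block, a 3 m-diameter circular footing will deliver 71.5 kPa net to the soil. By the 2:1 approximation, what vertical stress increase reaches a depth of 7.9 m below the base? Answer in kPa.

Δσ_z ≈ 5.42 kPa

By the 2:1 method the load spreads at 1 horizontal : 2 vertical, so at depth z the loaded area has grown by z in each plan dimension:
Δσ ≈ qD²/(D+z)² = 71.5×3²/(3+7.9)² = 5.4162 kPa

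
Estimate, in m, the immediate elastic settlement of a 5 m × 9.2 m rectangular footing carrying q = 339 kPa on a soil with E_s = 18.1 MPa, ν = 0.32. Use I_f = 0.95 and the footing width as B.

S_e ≈ 0.0799 m

Immediate (elastic) settlement: S_e = q·B·(1−ν²)/E_s · I_f.
E_s = 18.1 MPa = 18100 kPa.
S_e = 339 × 5 × (1 − 0.32²) / 18100 × 0.95
    = 339 × 5 × 0.8976 / 18100 × 0.95
    = 0.07985 m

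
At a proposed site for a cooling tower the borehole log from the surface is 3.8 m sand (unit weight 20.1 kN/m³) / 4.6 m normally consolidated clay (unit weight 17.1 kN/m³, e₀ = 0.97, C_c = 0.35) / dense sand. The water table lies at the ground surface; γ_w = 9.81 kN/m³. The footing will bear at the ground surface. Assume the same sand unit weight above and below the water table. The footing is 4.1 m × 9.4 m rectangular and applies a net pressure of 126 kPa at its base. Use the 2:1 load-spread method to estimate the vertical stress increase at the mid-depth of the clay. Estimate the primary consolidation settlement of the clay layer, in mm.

S_c ≈ 156 mm

Mid-depth of clay below the ground surface: z = 3.8 + 4.6/2 = 6.1 m.
Total vertical stress at mid-clay: σ_v = 20.1×3.8 + 17.1×2.3 = 115.71 kPa.
Pore pressure: u = 9.81×(6.1 − 0) = 59.841 kPa.
Initial effective stress: σ'_0 = σ_v − u = 115.71 − 59.841 = 55.869 kPa.
Stress increase at mid-clay by the 2:1 spreading method:
Δσ = qBL/((B+z)(L+z)) = 126×4.1×9.4/((4.1+6.1)(9.4+6.1)) = 30.715 kPa
Final effective stress: σ'_f = σ'_0 + Δσ = 55.869 + 30.715 = 86.584 kPa.
Normally consolidated clay, so the full stress increment lies on the virgin compression line:
S_c = C_c·H/(1+e₀)·log₁₀(σ'_f/σ'_0) = 0.35×4.6/(1+0.97)×log₁₀(86.584/55.869)
    = 0.81726 × 0.19027 = 0.1555 m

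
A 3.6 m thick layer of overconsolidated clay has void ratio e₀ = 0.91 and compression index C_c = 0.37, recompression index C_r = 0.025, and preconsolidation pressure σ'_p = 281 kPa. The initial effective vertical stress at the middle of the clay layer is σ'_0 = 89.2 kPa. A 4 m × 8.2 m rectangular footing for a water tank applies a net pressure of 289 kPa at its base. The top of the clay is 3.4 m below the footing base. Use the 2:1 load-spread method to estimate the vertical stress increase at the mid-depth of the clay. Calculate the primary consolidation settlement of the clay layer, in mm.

S_c ≈ 12.7 mm

Mid-depth of clay below the footing base: z = 3.4 + 3.6/2 = 5.2 m.
Stress increase at mid-clay by the 2:1 spreading method:
Δσ = qBL/((B+z)(L+z)) = 289×4×8.2/((4+5.2)(8.2+5.2)) = 76.892 kPa
Final effective stress: σ'_f = 89.2 + 76.892 = 166.09 kPa.
σ'_f = 166.09 ≤ σ'_p = 281 kPa, so the clay remains overconsolidated and only the recompression index applies:
S_c = C_r·H/(1+e₀)·log₁₀(σ'_f/σ'_0) = 0.025×3.6/1.91×log₁₀(166.09/89.2)
    = 0.04712 × 0.26998 = 0.01272 m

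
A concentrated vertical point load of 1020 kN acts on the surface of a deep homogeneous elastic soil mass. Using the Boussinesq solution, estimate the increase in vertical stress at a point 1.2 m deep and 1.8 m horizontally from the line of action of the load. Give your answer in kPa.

Boussinesq vertical stress below a point load on an elastic half-space:
Δσ_z = 3P/(2πz²) · [1 + (r/z)²]^(−5/2)
r/z = 1.8/1.2 = 1.5; [1+(r/z)²]^(−5/2) = 0.052516.
Δσ_z = 3×1020/(2π×1.2²) × 0.052516 = 338.2 × 0.052516 = 17.76 kPa

Δσ_z ≈ 17.8 kPa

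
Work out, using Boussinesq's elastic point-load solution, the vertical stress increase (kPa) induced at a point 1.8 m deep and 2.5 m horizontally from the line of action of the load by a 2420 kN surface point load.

Boussinesq vertical stress below a point load on an elastic half-space:
Δσ_z = 3P/(2πz²) · [1 + (r/z)²]^(−5/2)
r/z = 2.5/1.8 = 1.3889; [1+(r/z)²]^(−5/2) = 0.068108.
Δσ_z = 3×2420/(2π×1.8²) × 0.068108 = 356.62 × 0.068108 = 24.29 kPa

Δσ_z ≈ 24.3 kPa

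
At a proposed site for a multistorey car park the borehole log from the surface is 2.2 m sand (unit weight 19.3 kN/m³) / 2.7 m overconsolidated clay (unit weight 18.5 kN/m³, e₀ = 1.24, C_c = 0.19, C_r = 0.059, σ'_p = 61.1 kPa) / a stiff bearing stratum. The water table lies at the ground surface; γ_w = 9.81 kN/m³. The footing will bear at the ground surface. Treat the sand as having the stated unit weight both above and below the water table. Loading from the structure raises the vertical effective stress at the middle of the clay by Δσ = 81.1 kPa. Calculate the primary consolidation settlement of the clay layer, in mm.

Mid-depth of clay below the ground surface: z = 2.2 + 2.7/2 = 3.55 m.
Total vertical stress at mid-clay: σ_v = 19.3×2.2 + 18.5×1.35 = 67.435 kPa.
Pore pressure: u = 9.81×(3.55 − 0) = 34.825 kPa.
Initial effective stress: σ'_0 = σ_v − u = 67.435 − 34.825 = 32.61 kPa.
Final effective stress: σ'_f = 32.61 + 81.1 = 113.71 kPa.
σ'_f = 113.71 > σ'_p = 61.1 kPa, so the stress path crosses the preconsolidation pressure — recompression up to σ'_p, then virgin compression beyond:
S_c = H/(1+e₀)·[C_r·log₁₀(σ'_p/σ'_0) + C_c·log₁₀(σ'_f/σ'_p)]
    = 2.7/2.24 × [0.059×log₁₀(61.1/32.61) + 0.19×log₁₀(113.71/61.1)]
    = 1.2054 × [0.016089 + 0.051254] = 0.08118 m

S_c ≈ 81.2 mm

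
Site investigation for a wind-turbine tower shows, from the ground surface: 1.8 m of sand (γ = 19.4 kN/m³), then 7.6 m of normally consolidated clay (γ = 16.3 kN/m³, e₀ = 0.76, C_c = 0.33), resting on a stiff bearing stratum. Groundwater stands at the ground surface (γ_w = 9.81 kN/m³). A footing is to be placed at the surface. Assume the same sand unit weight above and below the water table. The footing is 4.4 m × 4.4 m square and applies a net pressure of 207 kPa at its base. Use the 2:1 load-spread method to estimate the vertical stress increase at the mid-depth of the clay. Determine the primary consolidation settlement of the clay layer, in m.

Mid-depth of clay below the ground surface: z = 1.8 + 7.6/2 = 5.6 m.
Total vertical stress at mid-clay: σ_v = 19.4×1.8 + 16.3×3.8 = 96.86 kPa.
Pore pressure: u = 9.81×(5.6 − 0) = 54.936 kPa.
Initial effective stress: σ'_0 = σ_v − u = 96.86 − 54.936 = 41.924 kPa.
Stress increase at mid-clay by the 2:1 spreading method:
Δσ = qBL/((B+z)(L+z)) = 207×4.4×4.4/((4.4+5.6)(4.4+5.6)) = 40.075 kPa
Final effective stress: σ'_f = σ'_0 + Δσ = 41.924 + 40.075 = 81.999 kPa.
Normally consolidated clay, so the full stress increment lies on the virgin compression line:
S_c = C_c·H/(1+e₀)·log₁₀(σ'_f/σ'_0) = 0.33×7.6/(1+0.76)×log₁₀(81.999/41.924)
    = 1.425 × 0.29135 = 0.4152 m

S_c ≈ 0.415 m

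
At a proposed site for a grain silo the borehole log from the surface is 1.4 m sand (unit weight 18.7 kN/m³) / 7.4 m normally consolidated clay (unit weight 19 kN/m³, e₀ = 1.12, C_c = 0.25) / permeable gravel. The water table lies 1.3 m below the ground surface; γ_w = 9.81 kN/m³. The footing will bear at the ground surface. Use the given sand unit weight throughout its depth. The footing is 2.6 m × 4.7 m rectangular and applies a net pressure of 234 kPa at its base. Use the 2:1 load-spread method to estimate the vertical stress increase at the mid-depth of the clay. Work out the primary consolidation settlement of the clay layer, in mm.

S_c ≈ 187 mm

Mid-depth of clay below the ground surface: z = 1.4 + 7.4/2 = 5.1 m.
Total vertical stress at mid-clay: σ_v = 18.7×1.4 + 19×3.7 = 96.48 kPa.
Pore pressure: u = 9.81×(5.1 − 1.3) = 37.278 kPa.
Initial effective stress: σ'_0 = σ_v − u = 96.48 − 37.278 = 59.202 kPa.
Stress increase at mid-clay by the 2:1 spreading method:
Δσ = qBL/((B+z)(L+z)) = 234×2.6×4.7/((2.6+5.1)(4.7+5.1)) = 37.894 kPa
Final effective stress: σ'_f = σ'_0 + Δσ = 59.202 + 37.894 = 97.096 kPa.
Normally consolidated clay, so the full stress increment lies on the virgin compression line:
S_c = C_c·H/(1+e₀)·log₁₀(σ'_f/σ'_0) = 0.25×7.4/(1+1.12)×log₁₀(97.096/59.202)
    = 0.87264 × 0.21486 = 0.1875 m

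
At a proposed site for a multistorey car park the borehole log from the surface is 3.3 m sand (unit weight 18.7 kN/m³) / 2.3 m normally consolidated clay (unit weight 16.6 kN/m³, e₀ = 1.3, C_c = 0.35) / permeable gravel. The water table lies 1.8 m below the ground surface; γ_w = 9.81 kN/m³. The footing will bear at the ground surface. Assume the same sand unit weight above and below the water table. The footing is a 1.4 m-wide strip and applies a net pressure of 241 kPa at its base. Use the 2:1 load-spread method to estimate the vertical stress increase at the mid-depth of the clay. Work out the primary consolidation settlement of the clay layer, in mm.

Mid-depth of clay below the ground surface: z = 3.3 + 2.3/2 = 4.45 m.
Total vertical stress at mid-clay: σ_v = 18.7×3.3 + 16.6×1.15 = 80.8 kPa.
Pore pressure: u = 9.81×(4.45 − 1.8) = 25.997 kPa.
Initial effective stress: σ'_0 = σ_v − u = 80.8 − 25.997 = 54.803 kPa.
Stress increase at mid-clay by the 2:1 spreading method:
Δσ = qB/(B+z) = 241×1.4/(1.4+4.45) = 57.675 kPa
Final effective stress: σ'_f = σ'_0 + Δσ = 54.803 + 57.675 = 112.48 kPa.
Normally consolidated clay, so the full stress increment lies on the virgin compression line:
S_c = C_c·H/(1+e₀)·log₁₀(σ'_f/σ'_0) = 0.35×2.3/(1+1.3)×log₁₀(112.48/54.803)
    = 0.35 × 0.31227 = 0.1093 m

S_c ≈ 109 mm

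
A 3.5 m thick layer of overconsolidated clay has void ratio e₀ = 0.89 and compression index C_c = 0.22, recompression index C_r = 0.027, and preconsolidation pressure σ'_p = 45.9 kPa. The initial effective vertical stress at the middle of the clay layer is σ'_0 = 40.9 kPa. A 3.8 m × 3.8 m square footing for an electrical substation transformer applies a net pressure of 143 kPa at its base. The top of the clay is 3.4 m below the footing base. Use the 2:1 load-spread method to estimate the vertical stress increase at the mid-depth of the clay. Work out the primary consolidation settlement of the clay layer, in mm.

Mid-depth of clay below the footing base: z = 3.4 + 3.5/2 = 5.15 m.
Stress increase at mid-clay by the 2:1 spreading method:
Δσ = qBL/((B+z)(L+z)) = 143×3.8×3.8/((3.8+5.15)(3.8+5.15)) = 25.778 kPa
Final effective stress: σ'_f = 40.9 + 25.778 = 66.678 kPa.
σ'_f = 66.678 > σ'_p = 45.9 kPa, so the stress path crosses the preconsolidation pressure — recompression up to σ'_p, then virgin compression beyond:
S_c = H/(1+e₀)·[C_r·log₁₀(σ'_p/σ'_0) + C_c·log₁₀(σ'_f/σ'_p)]
    = 3.5/1.89 × [0.027×log₁₀(45.9/40.9) + 0.22×log₁₀(66.678/45.9)]
    = 1.8519 × [0.0013524 + 0.035677] = 0.06857 m

S_c ≈ 68.6 mm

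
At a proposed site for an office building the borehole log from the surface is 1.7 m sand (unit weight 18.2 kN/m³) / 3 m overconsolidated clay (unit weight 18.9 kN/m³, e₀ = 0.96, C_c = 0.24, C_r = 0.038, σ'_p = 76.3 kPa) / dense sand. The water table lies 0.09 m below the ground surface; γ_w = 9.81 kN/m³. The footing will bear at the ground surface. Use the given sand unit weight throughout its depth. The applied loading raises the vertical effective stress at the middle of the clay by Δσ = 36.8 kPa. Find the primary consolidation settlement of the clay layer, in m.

S_c ≈ 0.0208 m

Mid-depth of clay below the ground surface: z = 1.7 + 3/2 = 3.2 m.
Total vertical stress at mid-clay: σ_v = 18.2×1.7 + 18.9×1.5 = 59.29 kPa.
Pore pressure: u = 9.81×(3.2 − 0.09) = 30.509 kPa.
Initial effective stress: σ'_0 = σ_v − u = 59.29 − 30.509 = 28.781 kPa.
Final effective stress: σ'_f = 28.781 + 36.8 = 65.581 kPa.
σ'_f = 65.581 ≤ σ'_p = 76.3 kPa, so the clay remains overconsolidated and only the recompression index applies:
S_c = C_r·H/(1+e₀)·log₁₀(σ'_f/σ'_0) = 0.038×3/1.96×log₁₀(65.581/28.781)
    = 0.058163 × 0.35767 = 0.0208 m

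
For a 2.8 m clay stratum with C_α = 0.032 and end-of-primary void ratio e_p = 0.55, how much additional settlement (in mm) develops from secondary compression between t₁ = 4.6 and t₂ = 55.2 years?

Secondary compression: S_s = C_α·H/(1+e_p)·log₁₀(t₂/t₁)
S_s = 0.032×2.8/(1+0.55)×log₁₀(55.2/4.6)
    = 0.05781 × 1.079 = 0.06238 m

S_s ≈ 62.4 mm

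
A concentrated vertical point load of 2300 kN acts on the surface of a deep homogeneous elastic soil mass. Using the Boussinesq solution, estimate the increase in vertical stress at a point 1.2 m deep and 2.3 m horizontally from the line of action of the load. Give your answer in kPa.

Δσ_z ≈ 16.2 kPa

Boussinesq vertical stress below a point load on an elastic half-space:
Δσ_z = 3P/(2πz²) · [1 + (r/z)²]^(−5/2)
r/z = 2.3/1.2 = 1.9167; [1+(r/z)²]^(−5/2) = 0.021177.
Δσ_z = 3×2300/(2π×1.2²) × 0.021177 = 762.62 × 0.021177 = 16.15 kPa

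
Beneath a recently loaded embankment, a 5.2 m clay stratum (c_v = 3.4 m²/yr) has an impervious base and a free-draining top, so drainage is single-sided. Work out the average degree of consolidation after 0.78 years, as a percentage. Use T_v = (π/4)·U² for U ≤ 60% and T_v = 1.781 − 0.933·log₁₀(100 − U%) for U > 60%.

U ≈ 35.3 %

Drainage path length: H_d = H = 5.2 m (single drainage).
T_v = c_v·t/H_d² = 3.4×0.78/5.2² = 0.098077.
T_v = 0.098077 corresponds to the U ≤ 60% branch:
U = √(4T_v/π) = 0.3534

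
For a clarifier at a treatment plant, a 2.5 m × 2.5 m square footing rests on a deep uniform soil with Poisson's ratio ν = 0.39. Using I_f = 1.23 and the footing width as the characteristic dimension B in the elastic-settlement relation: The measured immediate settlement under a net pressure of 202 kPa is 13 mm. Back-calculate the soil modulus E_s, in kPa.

E_s ≈ 40500 kPa

S_e = q·B·(1−ν²)/E_s · I_f  ⇒  E_s = q·B·(1−ν²)·I_f / S_e.
E_s = 202 × 2.5 × 0.8479 × 1.23 / 0.013 = 40510 kPa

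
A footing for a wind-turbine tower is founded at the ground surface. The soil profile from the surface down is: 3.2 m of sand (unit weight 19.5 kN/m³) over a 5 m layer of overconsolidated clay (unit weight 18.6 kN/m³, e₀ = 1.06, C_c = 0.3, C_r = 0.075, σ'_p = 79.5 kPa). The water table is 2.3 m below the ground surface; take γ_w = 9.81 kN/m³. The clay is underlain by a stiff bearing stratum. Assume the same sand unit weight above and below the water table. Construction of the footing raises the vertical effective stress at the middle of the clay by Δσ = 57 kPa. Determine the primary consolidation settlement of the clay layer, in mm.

S_c ≈ 166 mm

Mid-depth of clay below the ground surface: z = 3.2 + 5/2 = 5.7 m.
Total vertical stress at mid-clay: σ_v = 19.5×3.2 + 18.6×2.5 = 108.9 kPa.
Pore pressure: u = 9.81×(5.7 − 2.3) = 33.354 kPa.
Initial effective stress: σ'_0 = σ_v − u = 108.9 − 33.354 = 75.546 kPa.
Final effective stress: σ'_f = 75.546 + 57 = 132.55 kPa.
σ'_f = 132.55 > σ'_p = 79.5 kPa, so the stress path crosses the preconsolidation pressure — recompression up to σ'_p, then virgin compression beyond:
S_c = H/(1+e₀)·[C_r·log₁₀(σ'_p/σ'_0) + C_c·log₁₀(σ'_f/σ'_p)]
    = 5/2.06 × [0.075×log₁₀(79.5/75.546) + 0.3×log₁₀(132.55/79.5)]
    = 2.4272 × [0.0016617 + 0.066604] = 0.1657 m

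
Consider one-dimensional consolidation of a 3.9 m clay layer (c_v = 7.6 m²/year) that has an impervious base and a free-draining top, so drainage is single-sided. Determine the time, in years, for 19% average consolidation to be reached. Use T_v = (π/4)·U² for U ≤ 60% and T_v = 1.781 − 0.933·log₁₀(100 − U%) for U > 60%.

Drainage path length: H_d = H = 3.9 m (single drainage).
U ≤ 60%: T_v = (π/4)·U² = (π/4)×0.19² = 0.028353.
t = T_v·H_d²/c_v = 0.028353×3.9²/7.6 = 0.05674 years.

t ≈ 0.0567 years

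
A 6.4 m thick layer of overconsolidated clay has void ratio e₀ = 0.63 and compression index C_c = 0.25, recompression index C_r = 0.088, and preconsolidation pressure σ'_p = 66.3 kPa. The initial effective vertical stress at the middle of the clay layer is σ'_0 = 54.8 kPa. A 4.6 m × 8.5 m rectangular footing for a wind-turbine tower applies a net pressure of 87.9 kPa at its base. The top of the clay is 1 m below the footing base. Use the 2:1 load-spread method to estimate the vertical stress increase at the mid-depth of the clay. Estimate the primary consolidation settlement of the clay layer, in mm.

Mid-depth of clay below the footing base: z = 1 + 6.4/2 = 4.2 m.
Stress increase at mid-clay by the 2:1 spreading method:
Δσ = qBL/((B+z)(L+z)) = 87.9×4.6×8.5/((4.6+4.2)(8.5+4.2)) = 30.752 kPa
Final effective stress: σ'_f = 54.8 + 30.752 = 85.552 kPa.
σ'_f = 85.552 > σ'_p = 66.3 kPa, so the stress path crosses the preconsolidation pressure — recompression up to σ'_p, then virgin compression beyond:
S_c = H/(1+e₀)·[C_r·log₁₀(σ'_p/σ'_0) + C_c·log₁₀(σ'_f/σ'_p)]
    = 6.4/1.63 × [0.088×log₁₀(66.3/54.8) + 0.25×log₁₀(85.552/66.3)]
    = 3.9264 × [0.0072805 + 0.027679] = 0.1373 m

S_c ≈ 137 mm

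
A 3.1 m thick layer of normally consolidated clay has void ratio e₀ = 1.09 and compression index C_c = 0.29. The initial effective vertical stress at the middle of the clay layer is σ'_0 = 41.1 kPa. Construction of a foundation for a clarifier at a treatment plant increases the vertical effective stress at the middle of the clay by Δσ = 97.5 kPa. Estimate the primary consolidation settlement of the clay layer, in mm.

S_c ≈ 227 mm

Final effective stress: σ'_f = σ'_0 + Δσ = 41.1 + 97.5 = 138.6 kPa.
Normally consolidated clay, so the full stress increment lies on the virgin compression line:
S_c = C_c·H/(1+e₀)·log₁₀(σ'_f/σ'_0) = 0.29×3.1/(1+1.09)×log₁₀(138.6/41.1)
    = 0.43014 × 0.52792 = 0.2271 m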